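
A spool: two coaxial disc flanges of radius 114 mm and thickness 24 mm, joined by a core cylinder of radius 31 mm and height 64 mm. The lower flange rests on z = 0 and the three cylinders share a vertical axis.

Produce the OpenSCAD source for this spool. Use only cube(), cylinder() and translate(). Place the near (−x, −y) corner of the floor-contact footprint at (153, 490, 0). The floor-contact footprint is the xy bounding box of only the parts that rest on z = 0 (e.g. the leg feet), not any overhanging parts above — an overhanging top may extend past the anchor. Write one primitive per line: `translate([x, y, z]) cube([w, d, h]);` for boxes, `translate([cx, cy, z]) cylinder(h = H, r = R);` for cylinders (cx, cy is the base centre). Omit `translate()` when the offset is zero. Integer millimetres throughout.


translate([267, 604, 0]) cylinder(h = 24, r = 114);
translate([267, 604, 24]) cylinder(h = 64, r = 31);
translate([267, 604, 88]) cylinder(h = 24, r = 114);


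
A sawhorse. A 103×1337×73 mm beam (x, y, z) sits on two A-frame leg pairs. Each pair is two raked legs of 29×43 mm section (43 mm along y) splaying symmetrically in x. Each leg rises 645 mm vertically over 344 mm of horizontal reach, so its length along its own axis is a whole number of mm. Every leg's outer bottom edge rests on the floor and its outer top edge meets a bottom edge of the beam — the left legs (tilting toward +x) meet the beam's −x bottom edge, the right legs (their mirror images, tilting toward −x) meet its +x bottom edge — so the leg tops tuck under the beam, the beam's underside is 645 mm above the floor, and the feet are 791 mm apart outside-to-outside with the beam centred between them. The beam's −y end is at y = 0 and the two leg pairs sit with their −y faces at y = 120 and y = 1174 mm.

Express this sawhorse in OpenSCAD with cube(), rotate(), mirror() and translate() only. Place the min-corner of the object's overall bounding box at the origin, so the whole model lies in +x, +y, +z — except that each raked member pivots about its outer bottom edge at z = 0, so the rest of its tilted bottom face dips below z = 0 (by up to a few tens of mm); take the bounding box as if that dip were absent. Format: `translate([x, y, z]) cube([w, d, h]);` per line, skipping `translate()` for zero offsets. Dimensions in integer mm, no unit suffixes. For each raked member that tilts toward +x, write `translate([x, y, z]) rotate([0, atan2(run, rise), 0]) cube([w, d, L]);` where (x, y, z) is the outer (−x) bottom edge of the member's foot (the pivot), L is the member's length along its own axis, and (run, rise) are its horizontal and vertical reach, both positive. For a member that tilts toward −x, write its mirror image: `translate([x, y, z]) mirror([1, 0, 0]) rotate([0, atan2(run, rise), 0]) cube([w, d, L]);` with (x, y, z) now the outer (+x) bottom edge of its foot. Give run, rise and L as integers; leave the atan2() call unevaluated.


// leg length = √(344² + 645²) = 731
// right-leg outer foot x = 2·344 + 103 = 791
// beam min-corner = (344, 0, 645)
translate([344, 0, 645]) cube([103, 1337, 73]);
translate([0, 120, 0]) rotate([0, atan2(344, 645), 0]) cube([29, 43, 731]);
translate([791, 120, 0]) mirror([1, 0, 0]) rotate([0, atan2(344, 645), 0]) cube([29, 43, 731]);
translate([0, 1174, 0]) rotate([0, atan2(344, 645), 0]) cube([29, 43, 731]);
translate([791, 1174, 0]) mirror([1, 0, 0]) rotate([0, atan2(344, 645), 0]) cube([29, 43, 731]);


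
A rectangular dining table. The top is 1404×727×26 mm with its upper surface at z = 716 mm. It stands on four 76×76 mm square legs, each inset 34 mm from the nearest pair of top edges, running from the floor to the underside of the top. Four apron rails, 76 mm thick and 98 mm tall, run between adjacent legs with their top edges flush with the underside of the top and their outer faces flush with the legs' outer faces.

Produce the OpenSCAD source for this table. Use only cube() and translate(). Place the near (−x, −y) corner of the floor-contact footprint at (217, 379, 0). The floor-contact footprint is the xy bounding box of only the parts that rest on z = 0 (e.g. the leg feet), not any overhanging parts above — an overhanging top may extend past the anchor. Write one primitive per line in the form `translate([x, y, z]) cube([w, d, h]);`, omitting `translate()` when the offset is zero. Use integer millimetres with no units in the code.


translate([183, 345, 690]) cube([1404, 727, 26]);
translate([217, 379, 0]) cube([76, 76, 690]);
translate([1477, 379, 0]) cube([76, 76, 690]);
translate([217, 962, 0]) cube([76, 76, 690]);
translate([1477, 962, 0]) cube([76, 76, 690]);
translate([293, 379, 592]) cube([1184, 76, 98]);
translate([293, 962, 592]) cube([1184, 76, 98]);
translate([217, 455, 592]) cube([76, 507, 98]);
translate([1477, 455, 592]) cube([76, 507, 98]);


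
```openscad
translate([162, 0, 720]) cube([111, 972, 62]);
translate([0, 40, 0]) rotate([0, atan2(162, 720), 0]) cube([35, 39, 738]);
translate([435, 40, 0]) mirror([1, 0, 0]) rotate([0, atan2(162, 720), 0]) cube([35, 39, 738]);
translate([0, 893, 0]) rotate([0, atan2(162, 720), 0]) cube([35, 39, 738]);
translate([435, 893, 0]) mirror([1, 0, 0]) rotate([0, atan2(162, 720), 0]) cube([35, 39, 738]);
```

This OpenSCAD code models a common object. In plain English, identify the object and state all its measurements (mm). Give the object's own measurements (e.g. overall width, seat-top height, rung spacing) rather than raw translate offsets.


A sawhorse. A 111×972×62 mm beam (x, y, z) sits on two A-frame leg pairs. Each pair is two raked legs of 35×39 mm section (39 mm along y) splaying symmetrically in x. Each leg rises 720 mm vertically over 162 mm of horizontal reach and is 738 mm long along its own axis. Every leg's outer bottom edge rests on the floor and its outer top edge meets a bottom edge of the beam — the left legs (tilting toward +x) meet the beam's −x bottom edge, the right legs (their mirror images, tilting toward −x) meet its +x bottom edge — so the leg tops tuck under the beam, the beam's underside is 720 mm above the floor, and the feet are 435 mm apart outside-to-outside with the beam centred between them. The two leg pairs are set in 40 mm from either end of the beam.


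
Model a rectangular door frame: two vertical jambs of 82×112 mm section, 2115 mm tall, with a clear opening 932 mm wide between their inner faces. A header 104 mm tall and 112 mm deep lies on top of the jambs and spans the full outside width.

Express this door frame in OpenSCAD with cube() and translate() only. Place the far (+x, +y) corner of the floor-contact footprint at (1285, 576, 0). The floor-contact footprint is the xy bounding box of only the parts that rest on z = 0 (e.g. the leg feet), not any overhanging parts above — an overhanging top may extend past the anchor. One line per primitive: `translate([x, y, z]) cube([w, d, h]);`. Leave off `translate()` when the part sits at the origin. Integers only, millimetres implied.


translate([189, 464, 0]) cube([82, 112, 2115]);
translate([1203, 464, 0]) cube([82, 112, 2115]);
translate([189, 464, 2115]) cube([1096, 112, 104]);


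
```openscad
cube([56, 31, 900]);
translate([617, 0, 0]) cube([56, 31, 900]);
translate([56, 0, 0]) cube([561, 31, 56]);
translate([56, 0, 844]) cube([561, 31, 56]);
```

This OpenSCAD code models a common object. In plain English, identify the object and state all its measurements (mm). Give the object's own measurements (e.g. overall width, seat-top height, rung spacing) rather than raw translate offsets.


A rectangular picture frame lying in the x–z plane (depth along y). The opening is 561 mm wide (x) by 788 mm tall (z), surrounded by a border 56 mm wide on all four sides. The frame is 31 mm deep and is made of two full-height vertical stiles with two horizontal rails fitted between them.


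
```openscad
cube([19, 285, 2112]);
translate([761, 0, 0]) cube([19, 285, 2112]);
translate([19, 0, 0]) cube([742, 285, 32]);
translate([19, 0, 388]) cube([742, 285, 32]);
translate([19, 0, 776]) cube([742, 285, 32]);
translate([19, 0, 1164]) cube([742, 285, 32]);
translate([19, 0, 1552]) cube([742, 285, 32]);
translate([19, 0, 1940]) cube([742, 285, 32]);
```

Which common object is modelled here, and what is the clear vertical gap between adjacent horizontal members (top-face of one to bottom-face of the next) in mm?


A bookshelf. The clear shelf gap is 356 mm.

Two tall side panels with 6 horizontal boards between them — a bookshelf. The first two shelf undersides are at z = 0 and z = 388; with shelf thickness 32, the clear gap is 388 − 0 − 32 = 356 mm.


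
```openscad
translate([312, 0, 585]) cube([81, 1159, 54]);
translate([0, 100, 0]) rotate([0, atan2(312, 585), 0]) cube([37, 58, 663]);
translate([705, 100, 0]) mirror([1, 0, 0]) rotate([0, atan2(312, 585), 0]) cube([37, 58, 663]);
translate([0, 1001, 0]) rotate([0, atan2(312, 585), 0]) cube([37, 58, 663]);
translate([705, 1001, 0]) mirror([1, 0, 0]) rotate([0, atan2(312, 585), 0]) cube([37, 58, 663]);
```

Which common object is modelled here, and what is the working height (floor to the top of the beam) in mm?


A sawhorse. The overall height is 639 mm.

A beam across two mirrored pairs of raked legs — a sawhorse. The beam's underside is at z = 585 (matching the legs' vertical rise in atan2(312, 585)) and the beam is 54 mm tall, so its top is at 585 + 54 = 639 mm. The raked legs top out at the beam's underside, so that is the highest point.


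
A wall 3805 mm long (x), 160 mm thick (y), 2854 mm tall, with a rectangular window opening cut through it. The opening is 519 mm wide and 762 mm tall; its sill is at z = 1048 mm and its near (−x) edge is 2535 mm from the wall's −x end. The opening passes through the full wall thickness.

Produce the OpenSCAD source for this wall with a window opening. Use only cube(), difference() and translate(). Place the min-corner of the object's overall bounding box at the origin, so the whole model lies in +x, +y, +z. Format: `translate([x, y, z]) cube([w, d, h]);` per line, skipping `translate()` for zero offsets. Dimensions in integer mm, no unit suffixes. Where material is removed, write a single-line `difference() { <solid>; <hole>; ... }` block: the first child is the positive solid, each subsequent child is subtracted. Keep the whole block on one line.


difference() { cube([3805, 160, 2854]); translate([2535, 0, 1048]) cube([519, 160, 762]); }


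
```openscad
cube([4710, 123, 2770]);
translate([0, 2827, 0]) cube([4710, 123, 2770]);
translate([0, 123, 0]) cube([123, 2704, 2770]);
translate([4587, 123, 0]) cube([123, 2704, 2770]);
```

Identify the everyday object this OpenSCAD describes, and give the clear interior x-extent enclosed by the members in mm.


A house (or room) frame. The interior width is 4464 mm.

Four 2770 mm walls enclosing a rectangle with no floor or roof — a room or house frame. Outside width is 4710 mm and wall thickness is 123 mm, so the interior width is 4710 − 2 × 123 = 4464 mm.


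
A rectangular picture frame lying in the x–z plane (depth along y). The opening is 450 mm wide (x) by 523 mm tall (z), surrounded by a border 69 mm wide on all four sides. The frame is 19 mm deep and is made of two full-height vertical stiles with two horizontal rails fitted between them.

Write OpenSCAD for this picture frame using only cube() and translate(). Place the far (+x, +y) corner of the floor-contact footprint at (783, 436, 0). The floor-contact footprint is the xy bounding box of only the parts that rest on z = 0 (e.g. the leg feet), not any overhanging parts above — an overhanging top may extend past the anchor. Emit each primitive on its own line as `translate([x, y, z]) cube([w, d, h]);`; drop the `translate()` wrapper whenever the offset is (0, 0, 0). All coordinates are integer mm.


translate([195, 417, 0]) cube([69, 19, 661]);
translate([714, 417, 0]) cube([69, 19, 661]);
translate([264, 417, 0]) cube([450, 19, 69]);
translate([264, 417, 592]) cube([450, 19, 69]);


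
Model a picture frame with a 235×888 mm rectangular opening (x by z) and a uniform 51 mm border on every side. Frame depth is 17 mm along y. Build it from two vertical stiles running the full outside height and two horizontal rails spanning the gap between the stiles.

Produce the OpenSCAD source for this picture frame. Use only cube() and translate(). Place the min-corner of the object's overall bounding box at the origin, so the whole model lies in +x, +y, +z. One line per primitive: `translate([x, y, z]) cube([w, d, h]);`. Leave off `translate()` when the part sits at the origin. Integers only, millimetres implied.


cube([51, 17, 990]);
translate([286, 0, 0]) cube([51, 17, 990]);
translate([51, 0, 0]) cube([235, 17, 51]);
translate([51, 0, 939]) cube([235, 17, 51]);


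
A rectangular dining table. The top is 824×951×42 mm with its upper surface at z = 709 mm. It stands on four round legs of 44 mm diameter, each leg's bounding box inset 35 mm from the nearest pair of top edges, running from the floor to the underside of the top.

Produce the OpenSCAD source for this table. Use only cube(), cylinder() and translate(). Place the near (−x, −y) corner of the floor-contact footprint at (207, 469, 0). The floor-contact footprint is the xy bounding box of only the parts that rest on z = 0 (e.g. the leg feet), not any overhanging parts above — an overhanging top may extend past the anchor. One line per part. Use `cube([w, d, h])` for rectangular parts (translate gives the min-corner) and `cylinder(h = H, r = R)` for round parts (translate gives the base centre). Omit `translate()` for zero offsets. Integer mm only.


translate([172, 434, 667]) cube([824, 951, 42]);
translate([229, 491, 0]) cylinder(h = 667, r = 22);
translate([939, 491, 0]) cylinder(h = 667, r = 22);
translate([229, 1328, 0]) cylinder(h = 667, r = 22);
translate([939, 1328, 0]) cylinder(h = 667, r = 22);


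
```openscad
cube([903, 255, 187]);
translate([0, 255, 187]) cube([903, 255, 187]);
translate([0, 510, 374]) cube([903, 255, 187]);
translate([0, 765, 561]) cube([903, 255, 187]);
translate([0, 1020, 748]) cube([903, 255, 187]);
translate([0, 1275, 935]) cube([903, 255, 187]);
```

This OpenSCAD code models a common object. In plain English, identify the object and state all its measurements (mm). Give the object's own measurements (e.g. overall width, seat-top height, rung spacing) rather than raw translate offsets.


A straight staircase of 6 solid steps. Each step is 903 mm wide (x), 255 mm deep (y, the going) and 187 mm tall (the rise). The first step rests on the floor; each subsequent step sits one going further in +y and one rise higher in +z, directly behind and above the previous step with no overlap.


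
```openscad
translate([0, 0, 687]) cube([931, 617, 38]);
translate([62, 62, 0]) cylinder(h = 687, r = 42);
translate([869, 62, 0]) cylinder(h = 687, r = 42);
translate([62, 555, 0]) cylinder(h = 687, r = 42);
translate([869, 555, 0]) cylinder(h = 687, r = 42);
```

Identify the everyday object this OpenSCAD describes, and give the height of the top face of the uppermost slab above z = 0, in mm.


A table. The table height is 725 mm.

A 931×617×38 slab sits at z = 687 on four Ø84 mm round legs — a table. The top surface is at 687 + 38 = 725 mm.


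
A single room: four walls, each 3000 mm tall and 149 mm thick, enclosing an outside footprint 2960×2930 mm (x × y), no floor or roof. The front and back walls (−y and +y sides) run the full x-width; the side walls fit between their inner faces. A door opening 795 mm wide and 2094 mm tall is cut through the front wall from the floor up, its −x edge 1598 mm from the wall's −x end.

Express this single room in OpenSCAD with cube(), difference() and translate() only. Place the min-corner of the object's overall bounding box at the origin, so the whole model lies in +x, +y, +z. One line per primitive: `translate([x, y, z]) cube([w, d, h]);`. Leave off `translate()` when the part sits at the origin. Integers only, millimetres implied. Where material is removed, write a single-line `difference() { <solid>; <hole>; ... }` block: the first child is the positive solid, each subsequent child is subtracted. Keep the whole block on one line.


difference() { cube([2960, 149, 3000]); translate([1598, 0, 0]) cube([795, 149, 2094]); }
translate([0, 2781, 0]) cube([2960, 149, 3000]);
translate([0, 149, 0]) cube([149, 2632, 3000]);
translate([2811, 149, 0]) cube([149, 2632, 3000]);


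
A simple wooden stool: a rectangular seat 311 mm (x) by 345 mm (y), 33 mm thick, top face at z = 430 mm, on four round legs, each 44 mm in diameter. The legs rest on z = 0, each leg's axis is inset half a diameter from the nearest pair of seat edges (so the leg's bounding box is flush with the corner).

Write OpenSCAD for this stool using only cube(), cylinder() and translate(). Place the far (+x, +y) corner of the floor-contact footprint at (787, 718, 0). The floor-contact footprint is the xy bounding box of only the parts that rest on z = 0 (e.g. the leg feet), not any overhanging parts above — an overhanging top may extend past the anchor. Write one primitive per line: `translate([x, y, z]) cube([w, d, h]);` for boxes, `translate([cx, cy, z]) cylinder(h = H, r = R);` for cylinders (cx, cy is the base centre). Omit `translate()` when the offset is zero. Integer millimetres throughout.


// leg_h = 430 - 33 = 397
translate([476, 373, 397]) cube([311, 345, 33]);
translate([498, 395, 0]) cylinder(h = 397, r = 22);
translate([765, 395, 0]) cylinder(h = 397, r = 22);
translate([498, 696, 0]) cylinder(h = 397, r = 22);
translate([765, 696, 0]) cylinder(h = 397, r = 22);


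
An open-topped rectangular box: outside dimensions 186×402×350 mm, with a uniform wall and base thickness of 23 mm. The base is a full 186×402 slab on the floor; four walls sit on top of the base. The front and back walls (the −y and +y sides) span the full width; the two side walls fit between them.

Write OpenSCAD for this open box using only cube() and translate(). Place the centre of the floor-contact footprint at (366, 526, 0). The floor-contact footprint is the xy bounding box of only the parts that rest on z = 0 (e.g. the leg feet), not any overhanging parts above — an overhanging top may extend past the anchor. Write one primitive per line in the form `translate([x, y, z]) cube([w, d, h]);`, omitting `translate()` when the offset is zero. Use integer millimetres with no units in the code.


translate([273, 325, 0]) cube([186, 402, 23]);
translate([273, 325, 23]) cube([186, 23, 327]);
translate([273, 704, 23]) cube([186, 23, 327]);
translate([273, 348, 23]) cube([23, 356, 327]);
translate([436, 348, 23]) cube([23, 356, 327]);


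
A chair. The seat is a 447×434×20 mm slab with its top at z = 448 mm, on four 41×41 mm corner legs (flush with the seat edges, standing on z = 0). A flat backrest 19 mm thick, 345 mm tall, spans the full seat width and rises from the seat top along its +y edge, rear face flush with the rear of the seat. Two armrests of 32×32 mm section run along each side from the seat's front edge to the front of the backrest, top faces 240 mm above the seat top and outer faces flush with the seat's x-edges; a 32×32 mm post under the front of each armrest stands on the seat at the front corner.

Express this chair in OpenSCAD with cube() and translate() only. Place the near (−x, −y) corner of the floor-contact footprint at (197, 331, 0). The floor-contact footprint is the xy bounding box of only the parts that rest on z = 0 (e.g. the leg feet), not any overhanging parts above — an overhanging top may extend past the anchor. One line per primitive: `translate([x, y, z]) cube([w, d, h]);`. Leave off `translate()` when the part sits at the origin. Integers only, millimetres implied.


translate([197, 331, 428]) cube([447, 434, 20]);
translate([197, 331, 0]) cube([41, 41, 428]);
translate([603, 331, 0]) cube([41, 41, 428]);
translate([197, 724, 0]) cube([41, 41, 428]);
translate([603, 724, 0]) cube([41, 41, 428]);
translate([197, 746, 448]) cube([447, 19, 345]);
translate([197, 331, 656]) cube([32, 415, 32]);
translate([612, 331, 656]) cube([32, 415, 32]);
translate([197, 331, 448]) cube([32, 32, 208]);
translate([612, 331, 448]) cube([32, 32, 208]);


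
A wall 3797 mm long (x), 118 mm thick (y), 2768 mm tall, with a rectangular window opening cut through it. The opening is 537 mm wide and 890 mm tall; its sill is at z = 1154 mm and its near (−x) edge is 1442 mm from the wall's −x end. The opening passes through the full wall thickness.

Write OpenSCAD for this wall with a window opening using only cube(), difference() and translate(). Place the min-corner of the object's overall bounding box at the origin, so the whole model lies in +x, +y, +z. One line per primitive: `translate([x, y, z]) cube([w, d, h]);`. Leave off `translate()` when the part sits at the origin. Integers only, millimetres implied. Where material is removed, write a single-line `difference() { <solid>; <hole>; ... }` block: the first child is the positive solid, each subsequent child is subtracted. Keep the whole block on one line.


difference() { cube([3797, 118, 2768]); translate([1442, 0, 1154]) cube([537, 118, 890]); }


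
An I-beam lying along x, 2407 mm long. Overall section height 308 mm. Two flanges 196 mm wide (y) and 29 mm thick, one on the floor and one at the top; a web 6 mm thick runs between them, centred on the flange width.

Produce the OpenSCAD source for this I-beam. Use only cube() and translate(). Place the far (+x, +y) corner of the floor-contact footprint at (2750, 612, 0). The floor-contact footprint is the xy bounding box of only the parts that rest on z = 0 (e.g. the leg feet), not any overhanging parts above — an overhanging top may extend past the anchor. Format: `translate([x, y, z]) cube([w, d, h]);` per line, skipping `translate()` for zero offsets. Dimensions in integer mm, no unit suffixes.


translate([343, 416, 0]) cube([2407, 196, 29]);
translate([343, 511, 29]) cube([2407, 6, 250]);
translate([343, 416, 279]) cube([2407, 196, 29]);


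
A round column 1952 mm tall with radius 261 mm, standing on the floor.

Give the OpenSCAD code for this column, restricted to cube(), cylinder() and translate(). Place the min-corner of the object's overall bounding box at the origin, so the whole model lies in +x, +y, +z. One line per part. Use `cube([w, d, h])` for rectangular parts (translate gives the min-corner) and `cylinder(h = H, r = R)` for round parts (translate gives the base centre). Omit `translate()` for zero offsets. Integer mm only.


translate([261, 261, 0]) cylinder(h = 1952, r = 261);


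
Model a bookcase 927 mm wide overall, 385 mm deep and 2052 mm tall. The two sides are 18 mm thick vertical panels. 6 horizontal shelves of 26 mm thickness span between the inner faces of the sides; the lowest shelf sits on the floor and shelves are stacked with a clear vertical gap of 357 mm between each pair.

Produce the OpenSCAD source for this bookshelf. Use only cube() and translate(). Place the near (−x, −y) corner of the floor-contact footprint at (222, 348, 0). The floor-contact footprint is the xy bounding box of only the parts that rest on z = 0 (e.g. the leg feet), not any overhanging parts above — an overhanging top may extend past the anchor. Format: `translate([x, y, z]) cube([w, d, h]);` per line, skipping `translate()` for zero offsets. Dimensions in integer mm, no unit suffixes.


translate([222, 348, 0]) cube([18, 385, 2052]);
translate([1131, 348, 0]) cube([18, 385, 2052]);
translate([240, 348, 0]) cube([891, 385, 26]);
translate([240, 348, 383]) cube([891, 385, 26]);
translate([240, 348, 766]) cube([891, 385, 26]);
translate([240, 348, 1149]) cube([891, 385, 26]);
translate([240, 348, 1532]) cube([891, 385, 26]);
translate([240, 348, 1915]) cube([891, 385, 26]);


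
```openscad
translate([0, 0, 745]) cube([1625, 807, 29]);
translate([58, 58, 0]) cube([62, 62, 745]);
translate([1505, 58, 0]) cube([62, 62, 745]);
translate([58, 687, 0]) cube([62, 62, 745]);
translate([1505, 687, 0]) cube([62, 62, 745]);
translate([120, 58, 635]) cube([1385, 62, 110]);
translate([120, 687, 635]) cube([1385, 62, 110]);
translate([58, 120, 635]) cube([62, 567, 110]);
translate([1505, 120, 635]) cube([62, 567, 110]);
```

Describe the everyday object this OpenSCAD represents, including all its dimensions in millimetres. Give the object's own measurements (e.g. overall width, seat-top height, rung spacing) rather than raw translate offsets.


A rectangular dining table. The top is 1625×807×29 mm with its upper surface at z = 774 mm. It stands on four 62×62 mm square legs, each inset 58 mm from the nearest pair of top edges, running from the floor to the underside of the top. Four apron rails, 62 mm thick and 110 mm tall, run between adjacent legs with their top edges flush with the underside of the top and their outer faces flush with the legs' outer faces.


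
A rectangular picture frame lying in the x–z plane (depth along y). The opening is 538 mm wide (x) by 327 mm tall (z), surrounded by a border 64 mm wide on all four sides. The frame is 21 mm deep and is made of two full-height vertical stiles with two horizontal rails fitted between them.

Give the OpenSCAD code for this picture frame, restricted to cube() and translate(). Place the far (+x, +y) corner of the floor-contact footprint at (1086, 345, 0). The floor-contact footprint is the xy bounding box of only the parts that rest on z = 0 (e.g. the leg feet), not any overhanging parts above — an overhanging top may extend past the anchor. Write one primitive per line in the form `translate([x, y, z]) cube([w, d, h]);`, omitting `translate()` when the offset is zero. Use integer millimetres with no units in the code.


translate([420, 324, 0]) cube([64, 21, 455]);
translate([1022, 324, 0]) cube([64, 21, 455]);
translate([484, 324, 0]) cube([538, 21, 64]);
translate([484, 324, 391]) cube([538, 21, 64]);


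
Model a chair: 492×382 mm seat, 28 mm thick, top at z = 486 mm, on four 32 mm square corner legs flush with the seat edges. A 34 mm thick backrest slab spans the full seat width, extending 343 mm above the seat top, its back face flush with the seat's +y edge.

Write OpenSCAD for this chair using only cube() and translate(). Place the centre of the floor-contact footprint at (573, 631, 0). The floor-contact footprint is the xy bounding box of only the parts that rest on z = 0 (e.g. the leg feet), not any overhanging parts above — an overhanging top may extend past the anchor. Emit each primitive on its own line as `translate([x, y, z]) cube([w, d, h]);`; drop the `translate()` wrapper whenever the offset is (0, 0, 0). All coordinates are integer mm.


translate([327, 440, 458]) cube([492, 382, 28]);
translate([327, 440, 0]) cube([32, 32, 458]);
translate([787, 440, 0]) cube([32, 32, 458]);
translate([327, 790, 0]) cube([32, 32, 458]);
translate([787, 790, 0]) cube([32, 32, 458]);
translate([327, 788, 486]) cube([492, 34, 343]);


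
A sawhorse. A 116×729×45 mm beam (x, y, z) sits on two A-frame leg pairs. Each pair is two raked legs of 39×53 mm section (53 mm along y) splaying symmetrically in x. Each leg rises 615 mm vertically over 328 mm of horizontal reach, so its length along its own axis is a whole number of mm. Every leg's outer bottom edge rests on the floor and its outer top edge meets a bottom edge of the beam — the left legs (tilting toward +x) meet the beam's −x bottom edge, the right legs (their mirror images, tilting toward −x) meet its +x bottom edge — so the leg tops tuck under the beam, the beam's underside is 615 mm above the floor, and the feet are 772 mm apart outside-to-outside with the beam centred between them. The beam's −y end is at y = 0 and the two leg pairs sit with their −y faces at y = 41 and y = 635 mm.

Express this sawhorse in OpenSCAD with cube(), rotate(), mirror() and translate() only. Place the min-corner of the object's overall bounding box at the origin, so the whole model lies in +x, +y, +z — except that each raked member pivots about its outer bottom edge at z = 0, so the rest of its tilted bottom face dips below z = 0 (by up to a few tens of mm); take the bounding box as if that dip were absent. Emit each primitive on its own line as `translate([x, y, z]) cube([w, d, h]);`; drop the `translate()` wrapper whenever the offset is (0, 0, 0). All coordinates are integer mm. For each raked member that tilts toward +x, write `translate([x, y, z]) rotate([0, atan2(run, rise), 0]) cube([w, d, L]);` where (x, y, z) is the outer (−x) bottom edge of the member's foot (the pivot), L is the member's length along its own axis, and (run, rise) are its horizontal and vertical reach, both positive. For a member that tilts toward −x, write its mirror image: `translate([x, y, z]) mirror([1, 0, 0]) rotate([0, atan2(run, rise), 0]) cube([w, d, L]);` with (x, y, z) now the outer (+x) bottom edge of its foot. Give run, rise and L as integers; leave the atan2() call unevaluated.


translate([328, 0, 615]) cube([116, 729, 45]);
translate([0, 41, 0]) rotate([0, atan2(328, 615), 0]) cube([39, 53, 697]);
translate([772, 41, 0]) mirror([1, 0, 0]) rotate([0, atan2(328, 615), 0]) cube([39, 53, 697]);
translate([0, 635, 0]) rotate([0, atan2(328, 615), 0]) cube([39, 53, 697]);
translate([772, 635, 0]) mirror([1, 0, 0]) rotate([0, atan2(328, 615), 0]) cube([39, 53, 697]);


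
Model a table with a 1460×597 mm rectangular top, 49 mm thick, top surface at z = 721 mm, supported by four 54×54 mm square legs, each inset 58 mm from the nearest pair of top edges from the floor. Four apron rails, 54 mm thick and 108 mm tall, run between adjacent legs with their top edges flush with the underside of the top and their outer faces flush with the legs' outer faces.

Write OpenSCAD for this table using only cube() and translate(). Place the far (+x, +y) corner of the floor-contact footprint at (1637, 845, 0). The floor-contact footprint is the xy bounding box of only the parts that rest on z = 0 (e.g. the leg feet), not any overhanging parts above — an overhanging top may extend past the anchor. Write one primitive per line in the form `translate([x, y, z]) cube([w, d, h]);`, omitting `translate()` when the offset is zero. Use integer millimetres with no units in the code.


translate([235, 306, 672]) cube([1460, 597, 49]);
translate([293, 364, 0]) cube([54, 54, 672]);
translate([1583, 364, 0]) cube([54, 54, 672]);
translate([293, 791, 0]) cube([54, 54, 672]);
translate([1583, 791, 0]) cube([54, 54, 672]);
translate([347, 364, 564]) cube([1236, 54, 108]);
translate([347, 791, 564]) cube([1236, 54, 108]);
translate([293, 418, 564]) cube([54, 373, 108]);
translate([1583, 418, 564]) cube([54, 373, 108]);


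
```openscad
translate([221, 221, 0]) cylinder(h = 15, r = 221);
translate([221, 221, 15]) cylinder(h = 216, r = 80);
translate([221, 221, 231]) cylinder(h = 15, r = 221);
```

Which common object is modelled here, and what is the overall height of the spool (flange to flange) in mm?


A spool. The overall height is 246 mm.

Three coaxial cylinders, large–small–large — a spool. Two 15 mm flanges and a 216 mm core give 15 + 216 + 15 = 246 mm.


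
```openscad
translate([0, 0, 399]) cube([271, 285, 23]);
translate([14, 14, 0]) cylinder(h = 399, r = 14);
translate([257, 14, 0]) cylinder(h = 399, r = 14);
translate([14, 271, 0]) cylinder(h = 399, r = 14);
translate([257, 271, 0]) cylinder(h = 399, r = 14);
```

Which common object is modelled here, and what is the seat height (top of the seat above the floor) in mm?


A stool. The seat height is 422 mm.

A 271×285×23 slab at z = 399 on four corner cylinders — a stool. The seat top is 399 + 23 = 422 mm.


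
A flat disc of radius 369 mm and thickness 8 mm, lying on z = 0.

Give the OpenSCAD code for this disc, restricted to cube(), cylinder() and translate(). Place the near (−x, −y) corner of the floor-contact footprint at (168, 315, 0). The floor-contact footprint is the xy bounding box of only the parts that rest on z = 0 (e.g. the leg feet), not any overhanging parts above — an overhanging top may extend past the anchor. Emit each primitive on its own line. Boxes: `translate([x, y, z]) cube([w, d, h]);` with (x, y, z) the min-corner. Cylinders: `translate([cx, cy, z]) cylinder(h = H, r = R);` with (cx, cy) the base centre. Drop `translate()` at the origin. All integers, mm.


translate([537, 684, 0]) cylinder(h = 8, r = 369);


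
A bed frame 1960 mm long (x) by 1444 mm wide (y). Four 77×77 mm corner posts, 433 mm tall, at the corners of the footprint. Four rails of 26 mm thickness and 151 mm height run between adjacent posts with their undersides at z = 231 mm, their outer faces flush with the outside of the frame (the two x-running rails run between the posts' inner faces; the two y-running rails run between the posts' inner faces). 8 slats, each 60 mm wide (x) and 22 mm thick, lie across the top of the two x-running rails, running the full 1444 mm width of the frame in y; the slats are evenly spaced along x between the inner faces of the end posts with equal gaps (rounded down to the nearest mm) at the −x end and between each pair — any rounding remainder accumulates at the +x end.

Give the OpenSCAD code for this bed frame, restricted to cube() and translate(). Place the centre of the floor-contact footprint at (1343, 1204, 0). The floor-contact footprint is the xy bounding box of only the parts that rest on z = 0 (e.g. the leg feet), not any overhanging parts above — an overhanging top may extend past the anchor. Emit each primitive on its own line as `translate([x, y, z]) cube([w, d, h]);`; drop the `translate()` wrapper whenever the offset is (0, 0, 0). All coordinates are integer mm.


// slat z = rail_z + rail_h = 231 + 151 = 382
// slat gap = ⌊(1806 − 8·60) / 9⌋ = 147
translate([363, 482, 0]) cube([77, 77, 433]);
translate([363, 1849, 0]) cube([77, 77, 433]);
translate([2246, 482, 0]) cube([77, 77, 433]);
translate([2246, 1849, 0]) cube([77, 77, 433]);
translate([440, 482, 231]) cube([1806, 26, 151]);
translate([440, 1900, 231]) cube([1806, 26, 151]);
translate([363, 559, 231]) cube([26, 1290, 151]);
translate([2297, 559, 231]) cube([26, 1290, 151]);
translate([587, 482, 382]) cube([60, 1444, 22]);
translate([794, 482, 382]) cube([60, 1444, 22]);
translate([1001, 482, 382]) cube([60, 1444, 22]);
translate([1208, 482, 382]) cube([60, 1444, 22]);
translate([1415, 482, 382]) cube([60, 1444, 22]);
translate([1622, 482, 382]) cube([60, 1444, 22]);
translate([1829, 482, 382]) cube([60, 1444, 22]);
translate([2036, 482, 382]) cube([60, 1444, 22]);


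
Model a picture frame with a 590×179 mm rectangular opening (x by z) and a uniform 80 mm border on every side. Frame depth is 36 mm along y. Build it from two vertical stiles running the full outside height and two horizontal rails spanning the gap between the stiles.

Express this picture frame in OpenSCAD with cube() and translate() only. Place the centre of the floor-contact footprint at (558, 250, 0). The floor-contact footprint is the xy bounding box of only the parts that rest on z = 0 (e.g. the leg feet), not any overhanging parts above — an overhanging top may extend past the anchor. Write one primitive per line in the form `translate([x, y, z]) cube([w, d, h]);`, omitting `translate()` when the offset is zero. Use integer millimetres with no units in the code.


translate([183, 232, 0]) cube([80, 36, 339]);
translate([853, 232, 0]) cube([80, 36, 339]);
translate([263, 232, 0]) cube([590, 36, 80]);
translate([263, 232, 259]) cube([590, 36, 80]);


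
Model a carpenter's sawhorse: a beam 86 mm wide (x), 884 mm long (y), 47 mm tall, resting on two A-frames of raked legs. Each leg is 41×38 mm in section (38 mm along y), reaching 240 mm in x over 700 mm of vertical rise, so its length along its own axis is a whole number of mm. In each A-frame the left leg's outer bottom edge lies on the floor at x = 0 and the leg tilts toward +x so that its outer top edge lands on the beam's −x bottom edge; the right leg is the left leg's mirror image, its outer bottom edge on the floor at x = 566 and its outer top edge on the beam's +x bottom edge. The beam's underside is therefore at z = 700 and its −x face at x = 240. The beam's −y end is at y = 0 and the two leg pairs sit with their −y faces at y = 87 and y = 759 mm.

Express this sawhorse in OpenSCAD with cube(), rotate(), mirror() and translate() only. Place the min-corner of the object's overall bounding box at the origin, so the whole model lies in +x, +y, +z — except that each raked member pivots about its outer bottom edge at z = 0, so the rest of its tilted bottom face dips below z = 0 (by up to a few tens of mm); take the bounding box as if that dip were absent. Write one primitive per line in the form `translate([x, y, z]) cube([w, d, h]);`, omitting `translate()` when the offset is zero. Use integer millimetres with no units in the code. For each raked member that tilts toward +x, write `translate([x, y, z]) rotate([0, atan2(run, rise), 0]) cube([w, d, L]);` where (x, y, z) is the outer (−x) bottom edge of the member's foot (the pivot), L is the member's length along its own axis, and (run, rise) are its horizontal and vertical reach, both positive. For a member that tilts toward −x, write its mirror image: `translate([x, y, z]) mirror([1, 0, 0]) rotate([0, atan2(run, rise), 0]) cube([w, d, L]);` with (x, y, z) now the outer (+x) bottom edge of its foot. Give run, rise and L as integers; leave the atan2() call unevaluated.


translate([240, 0, 700]) cube([86, 884, 47]);
translate([0, 87, 0]) rotate([0, atan2(240, 700), 0]) cube([41, 38, 740]);
translate([566, 87, 0]) mirror([1, 0, 0]) rotate([0, atan2(240, 700), 0]) cube([41, 38, 740]);
translate([0, 759, 0]) rotate([0, atan2(240, 700), 0]) cube([41, 38, 740]);
translate([566, 759, 0]) mirror([1, 0, 0]) rotate([0, atan2(240, 700), 0]) cube([41, 38, 740]);


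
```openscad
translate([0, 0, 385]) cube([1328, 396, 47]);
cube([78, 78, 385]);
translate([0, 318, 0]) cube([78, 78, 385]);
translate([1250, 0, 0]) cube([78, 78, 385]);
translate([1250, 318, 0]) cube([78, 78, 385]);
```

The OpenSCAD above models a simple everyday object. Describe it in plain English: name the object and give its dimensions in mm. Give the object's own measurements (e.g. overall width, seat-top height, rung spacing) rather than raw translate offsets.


A bench: a 1328×396 mm seat slab, 47 mm thick, top at z = 432 mm, on four 78×78 mm square legs flush with the seat corners and standing on z = 0.


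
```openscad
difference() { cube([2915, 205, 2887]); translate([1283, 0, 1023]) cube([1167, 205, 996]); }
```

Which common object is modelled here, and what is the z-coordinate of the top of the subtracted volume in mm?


A wall with a window opening. The window head height is 2019 mm.

A wall with a rectangular opening subtracted — a window. Sill at z = 1023, opening 996 mm tall, so the head is at 1023 + 996 = 2019 mm.


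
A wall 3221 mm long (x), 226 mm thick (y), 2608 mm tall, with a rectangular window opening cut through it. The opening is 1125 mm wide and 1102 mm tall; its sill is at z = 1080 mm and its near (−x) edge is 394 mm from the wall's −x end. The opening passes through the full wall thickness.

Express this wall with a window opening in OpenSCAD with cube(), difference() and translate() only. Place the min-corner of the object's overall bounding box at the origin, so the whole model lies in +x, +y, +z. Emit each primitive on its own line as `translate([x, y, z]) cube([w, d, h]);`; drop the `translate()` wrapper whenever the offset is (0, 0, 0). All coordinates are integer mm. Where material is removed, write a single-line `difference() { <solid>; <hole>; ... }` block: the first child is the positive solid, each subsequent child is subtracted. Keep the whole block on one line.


difference() { cube([3221, 226, 2608]); translate([394, 0, 1080]) cube([1125, 226, 1102]); }


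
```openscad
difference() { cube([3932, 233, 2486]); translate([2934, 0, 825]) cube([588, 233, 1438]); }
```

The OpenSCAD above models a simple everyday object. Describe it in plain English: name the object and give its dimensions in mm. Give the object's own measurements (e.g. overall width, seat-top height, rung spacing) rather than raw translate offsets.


A wall 3932 mm long (x), 233 mm thick (y), 2486 mm tall, with a rectangular window opening cut through it. The opening is 588 mm wide and 1438 mm tall; its sill is at z = 825 mm and its near (−x) edge is 2934 mm from the wall's −x end. The opening passes through the full wall thickness.
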